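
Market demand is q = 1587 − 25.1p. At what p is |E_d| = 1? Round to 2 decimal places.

For linear demand q = a − bp, E = −bp/(a − bp). |E| = 1 ⇒ bp = a − bp ⇒ p = a/(2b).
p = 1587/(2·25.1) ≈ 31.61.

31.61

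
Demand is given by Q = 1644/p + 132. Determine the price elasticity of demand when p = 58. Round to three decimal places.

At p = 58, Q = 160.3448.
dQ/dp = −1644/p² = −0.4887.
Point elasticity E = (dQ/dp)·(p/Q) = -0.4887 × 58/160.3448 ≈ -0.177.
|E| < 1, so demand is inelastic at this price.

-0.177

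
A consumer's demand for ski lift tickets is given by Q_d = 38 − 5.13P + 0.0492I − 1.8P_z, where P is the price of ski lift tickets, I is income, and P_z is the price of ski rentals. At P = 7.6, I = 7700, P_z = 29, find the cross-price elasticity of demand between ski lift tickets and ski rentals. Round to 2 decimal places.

-0.16

Substituting, Q_d = 38 − 5.13(7.6) + 0.0492(7700) − 1.8(29) = 38 − 38.988 + 378.84 − 52.2 = 325.652.
∂Q_d/∂P_z = −1.8, so E_xy = -1.8·(29/325.652) ≈ -0.16.
E_xy < 0: the goods are complements.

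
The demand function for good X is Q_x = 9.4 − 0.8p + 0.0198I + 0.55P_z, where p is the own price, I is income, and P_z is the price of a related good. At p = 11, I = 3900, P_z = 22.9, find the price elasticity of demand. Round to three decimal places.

-0.097

Q_x = 9.4 − 0.8(11) + 0.0198(3900) + 0.55(22.9) = 9.4 − 8.8 + 77.22 + 12.595 = 90.415.
∂Q_x/∂p = −0.8, so E_p = (−0.8)·(11/90.415) ≈ -0.097.
|E_p| < 1: demand is inelastic.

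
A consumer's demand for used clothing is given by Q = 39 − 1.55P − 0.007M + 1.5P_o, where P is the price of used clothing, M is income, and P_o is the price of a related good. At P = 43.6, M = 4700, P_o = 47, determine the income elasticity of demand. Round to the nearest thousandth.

Evaluating quantity at (P, M, P_o) gives Q = 39 − 1.55(43.6) − 0.007(4700) + 1.5(47) = 39 − 67.58 − 32.9 + 70.5 = 9.02.
∂Q/∂M = −0.007, so E_I = -0.007·(4700/9.02) ≈ -3.647.
E_I < 0: inferior good.

-3.647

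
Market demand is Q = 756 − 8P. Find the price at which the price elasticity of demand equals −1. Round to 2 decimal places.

For linear demand Q = a − bP, E = −bP/(a − bP). |E| = 1 ⇒ bP = a − bP ⇒ P = a/(2b).
P = 756/(2·8) = 47.25.

47.25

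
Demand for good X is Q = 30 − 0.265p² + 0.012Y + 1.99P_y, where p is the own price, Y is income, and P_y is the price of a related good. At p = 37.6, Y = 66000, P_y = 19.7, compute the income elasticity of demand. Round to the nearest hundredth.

1.63

Evaluating quantity at (p, Y, P_y) gives Q = 30 − 0.265(37.6)² + 0.012(66000) + 1.99(19.7) = 30 − 374.6464 + 792 + 39.203 = 486.5566.
∂Q/∂Y = +0.012, so E_I = 0.012·(66000/486.5566) ≈ 1.63.
E_I > 1: normal good (luxury).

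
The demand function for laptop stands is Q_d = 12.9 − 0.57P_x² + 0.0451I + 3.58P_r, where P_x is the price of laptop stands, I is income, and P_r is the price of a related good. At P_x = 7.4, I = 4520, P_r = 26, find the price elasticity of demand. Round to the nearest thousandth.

Q_d = 12.9 − 0.57(7.4)² + 0.0451(4520) + 3.58(26) = 12.9 − 31.2132 + 203.852 + 93.08 = 278.6188.
∂Q_d/∂P_x = −2·0.57·P_x = -8.436, so E_p = -8.436·(7.4/278.6188) ≈ -0.224.
|E_p| < 1: demand is inelastic.

-0.224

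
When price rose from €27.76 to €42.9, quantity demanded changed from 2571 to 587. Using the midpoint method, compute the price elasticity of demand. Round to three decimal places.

%Δq = (587 − 2571)/[(2571 + 587)/2] = -1984/1579 ≈ -1.2565.
%Δp = (42.9 − 27.76)/[(27.76 + 42.9)/2] = 15.14/35.33 ≈ 0.4285.
Arc elasticity E = %Δq/%Δp ≈ -1.2565/0.4285 ≈ -2.932.
|E| > 1: demand is elastic over this range.

-2.932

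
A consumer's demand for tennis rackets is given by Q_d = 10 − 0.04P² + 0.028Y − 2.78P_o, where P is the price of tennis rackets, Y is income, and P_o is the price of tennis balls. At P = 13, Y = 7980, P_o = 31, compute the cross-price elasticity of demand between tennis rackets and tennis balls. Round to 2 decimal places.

-0.61

At the given point, Q_d = 10 − 0.04(13)² + 0.028(7980) − 2.78(31) = 10 − 6.76 + 223.44 − 86.18 = 140.5.
∂Q_d/∂P_o = −2.78, so E_xy = -2.78·(31/140.5) ≈ -0.61.
E_xy < 0: the goods are complements.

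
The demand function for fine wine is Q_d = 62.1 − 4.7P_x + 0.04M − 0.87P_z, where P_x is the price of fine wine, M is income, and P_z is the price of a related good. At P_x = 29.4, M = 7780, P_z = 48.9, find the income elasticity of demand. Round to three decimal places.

1.616

Evaluating quantity at (P_x, M, P_z) gives Q_d = 62.1 − 4.7(29.4) + 0.04(7780) − 0.87(48.9) = 62.1 − 138.18 + 311.2 − 42.543 = 192.577.
∂Q_d/∂M = +0.04, so E_I = 0.04·(7780/192.577) ≈ 1.616.
E_I > 1: normal good (luxury).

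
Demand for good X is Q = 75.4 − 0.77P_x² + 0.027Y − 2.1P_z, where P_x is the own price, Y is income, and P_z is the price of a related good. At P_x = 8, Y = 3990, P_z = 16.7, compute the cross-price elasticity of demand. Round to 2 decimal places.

First evaluate Q: 75.4 − 0.77(8)² + 0.027(3990) − 2.1(16.7) = 75.4 − 49.28 + 107.73 − 35.07 = 98.78.
∂Q/∂P_z = −2.1, so E_xy = -2.1·(16.7/98.78) ≈ -0.36.
E_xy < 0: the goods are complements.

-0.36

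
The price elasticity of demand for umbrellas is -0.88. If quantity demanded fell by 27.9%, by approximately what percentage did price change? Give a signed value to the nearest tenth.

31.7

%ΔQ ≈ E × %ΔP ⇒ %ΔP = %ΔQ / E = (-27.9%)/(-0.88) ≈ 31.7%.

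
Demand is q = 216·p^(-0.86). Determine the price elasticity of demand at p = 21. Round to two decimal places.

-0.86

For a Cobb–Douglas (constant-elasticity) form q = A·p^α·…, the elasticity with respect to p equals the exponent α at every point.
Here the exponent on p is -0.86, so the price elasticity of demand is -0.86.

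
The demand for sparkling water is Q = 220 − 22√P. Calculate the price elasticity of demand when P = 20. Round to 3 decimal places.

At P = 20, Q = 121.613.
dQ/dP = −22/(2√P) = −22/(2·4.4721).
Point elasticity E = (dQ/dP)·(P/Q) = -2.4597 × 20/121.613 ≈ -0.405.
|E| < 1, so demand is inelastic at this price.

-0.405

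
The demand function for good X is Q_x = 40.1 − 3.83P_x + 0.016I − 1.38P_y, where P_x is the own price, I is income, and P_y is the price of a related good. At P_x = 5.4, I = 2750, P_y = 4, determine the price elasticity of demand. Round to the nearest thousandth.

Substituting, Q_x = 40.1 − 3.83(5.4) + 0.016(2750) − 1.38(4) = 40.1 − 20.682 + 44 − 5.52 = 57.898.
∂Q_x/∂P_x = −3.83, so E_p = (−3.83)·(5.4/57.898) ≈ -0.357.
|E_p| < 1: demand is inelastic.

-0.357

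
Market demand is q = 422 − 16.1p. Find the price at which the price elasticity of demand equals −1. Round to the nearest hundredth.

For linear demand q = a − bp, E = −bp/(a − bp). |E| = 1 ⇒ bp = a − bp ⇒ p = a/(2b).
p = 422/(2·16.1) ≈ 13.11.

13.11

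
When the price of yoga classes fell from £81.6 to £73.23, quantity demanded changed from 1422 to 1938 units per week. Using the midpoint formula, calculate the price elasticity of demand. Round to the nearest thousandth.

%Δq = (1938 − 1422)/[(1422 + 1938)/2] = 516/1680 ≈ 0.3071.
%Δp = (73.23 − 81.6)/[(81.6 + 73.23)/2] = -8.37/77.415 ≈ -0.1081.
Arc elasticity E = %Δq/%Δp ≈ 0.3071/-0.1081 ≈ -2.841.
|E| > 1: demand is elastic over this range.

-2.841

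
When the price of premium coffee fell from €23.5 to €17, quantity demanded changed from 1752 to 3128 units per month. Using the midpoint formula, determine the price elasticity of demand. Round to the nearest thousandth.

-1.757

%ΔQ = (3128 − 1752)/[(1752 + 3128)/2] = 1376/2440 ≈ 0.5639.
%ΔP = (17 − 23.5)/[(23.5 + 17)/2] = -6.5/20.25 ≈ -0.3210.
Arc elasticity E = %ΔQ/%ΔP ≈ 0.5639/-0.3210 ≈ -1.757.
|E| > 1: demand is elastic over this range.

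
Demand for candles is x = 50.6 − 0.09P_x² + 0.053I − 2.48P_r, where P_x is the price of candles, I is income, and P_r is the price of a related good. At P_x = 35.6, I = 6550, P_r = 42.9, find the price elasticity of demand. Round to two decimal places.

x = 50.6 − 0.09(35.6)² + 0.053(6550) − 2.48(42.9) = 50.6 − 114.0624 + 347.15 − 106.392 = 177.2956.
∂x/∂P_x = −2·0.09·P_x = -6.408, so E_p = -6.408·(35.6/177.2956) ≈ -1.29.
|E_p| > 1: demand is elastic.

-1.29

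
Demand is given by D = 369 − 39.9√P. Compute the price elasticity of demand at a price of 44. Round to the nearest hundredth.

-1.27

At P = 44, D = 104.3333.
dD/dP = −39.9/(2√P) = −39.9/(2·6.6332).
Point elasticity E = (dD/dP)·(P/D) = -3.0076 × 44/104.3333 ≈ -1.27.
|E| > 1, so demand is elastic at this price.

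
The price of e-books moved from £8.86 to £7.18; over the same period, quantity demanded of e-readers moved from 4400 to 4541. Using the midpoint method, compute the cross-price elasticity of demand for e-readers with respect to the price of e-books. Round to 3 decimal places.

%ΔQ_x = (4541 − 4400)/[(4400+4541)/2] = 141/4470.5 ≈ 0.0315.
%ΔP_y = (7.18 − 8.86)/[(8.86+7.18)/2] ≈ -0.2095.
E_xy = 0.0315/-0.2095 ≈ -0.151.
E_xy < 0, so e-readers and e-books are complements.

-0.151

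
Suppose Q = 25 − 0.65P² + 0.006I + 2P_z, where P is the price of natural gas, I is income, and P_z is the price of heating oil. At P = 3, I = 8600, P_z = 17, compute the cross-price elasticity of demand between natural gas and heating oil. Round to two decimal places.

Evaluating quantity at (P, I, P_z) gives Q = 25 − 0.65(3)² + 0.006(8600) + 2(17) = 25 − 5.85 + 51.6 + 34 = 104.75.
∂Q/∂P_z = +2, so E_xy = 2·(17/104.75) ≈ 0.32.
E_xy > 0: the goods are substitutes.

0.32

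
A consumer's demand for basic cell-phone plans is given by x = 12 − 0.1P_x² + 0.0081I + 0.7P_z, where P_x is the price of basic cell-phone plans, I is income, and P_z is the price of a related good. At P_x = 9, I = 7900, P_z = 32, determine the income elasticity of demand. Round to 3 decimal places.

Substituting, x = 12 − 0.1(9)² + 0.0081(7900) + 0.7(32) = 12 − 8.1 + 63.99 + 22.4 = 90.29.
∂x/∂I = +0.0081, so E_I = 0.0081·(7900/90.29) ≈ 0.709.
E_I ∈ (0,1): normal good (necessity).

0.709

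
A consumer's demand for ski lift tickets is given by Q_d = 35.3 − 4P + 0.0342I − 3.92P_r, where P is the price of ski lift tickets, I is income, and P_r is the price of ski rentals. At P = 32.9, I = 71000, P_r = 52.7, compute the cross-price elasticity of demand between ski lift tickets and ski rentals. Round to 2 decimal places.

At the given point, Q_d = 35.3 − 4(32.9) + 0.0342(71000) − 3.92(52.7) = 35.3 − 131.6 + 2428.2 − 206.584 = 2125.316.
∂Q_d/∂P_r = −3.92, so E_xy = -3.92·(52.7/2125.316) ≈ -0.10.
E_xy < 0: the goods are complements.

-0.10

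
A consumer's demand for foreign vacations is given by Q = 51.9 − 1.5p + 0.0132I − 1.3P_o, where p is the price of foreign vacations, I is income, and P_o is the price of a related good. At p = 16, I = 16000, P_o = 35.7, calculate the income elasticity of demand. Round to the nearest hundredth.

At the given point, Q = 51.9 − 1.5(16) + 0.0132(16000) − 1.3(35.7) = 51.9 − 24 + 211.2 − 46.41 = 192.69.
∂Q/∂I = +0.0132, so E_I = 0.0132·(16000/192.69) ≈ 1.10.
E_I > 1: normal good (luxury).

1.10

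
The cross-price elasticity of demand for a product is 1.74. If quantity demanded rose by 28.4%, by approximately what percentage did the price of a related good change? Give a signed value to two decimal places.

16.32

%ΔQ ≈ E × %ΔP_y ⇒ %ΔP_y = %ΔQ / E = (28.4%)/(1.74) ≈ 16.32%.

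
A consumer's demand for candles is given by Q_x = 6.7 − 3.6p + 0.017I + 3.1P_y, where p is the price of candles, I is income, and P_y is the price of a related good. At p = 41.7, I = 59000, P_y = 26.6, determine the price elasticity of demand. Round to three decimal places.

-0.159

At the given point, Q_x = 6.7 − 3.6(41.7) + 0.017(59000) + 3.1(26.6) = 6.7 − 150.12 + 1003 + 82.46 = 942.04.
∂Q_x/∂p = −3.6, so E_p = (−3.6)·(41.7/942.04) ≈ -0.159.
|E_p| < 1: demand is inelastic.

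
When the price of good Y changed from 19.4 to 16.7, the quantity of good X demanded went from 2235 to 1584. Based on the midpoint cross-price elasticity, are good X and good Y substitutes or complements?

%ΔQ_x = (1584 − 2235)/[(2235+1584)/2] = -651/1909.5 ≈ -0.3409.
%ΔP_y = (16.7 − 19.4)/[(19.4+16.7)/2] ≈ -0.1496.
E_xy = -0.3409/-0.1496 ≈ 2.279.
E_xy > 0, so the goods are substitutes.

substitutes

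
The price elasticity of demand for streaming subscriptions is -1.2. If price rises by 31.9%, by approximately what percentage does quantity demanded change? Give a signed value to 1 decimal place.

-38.3

%ΔQ ≈ E × %ΔP = (-1.2) × (31.9%) ≈ -38.3%.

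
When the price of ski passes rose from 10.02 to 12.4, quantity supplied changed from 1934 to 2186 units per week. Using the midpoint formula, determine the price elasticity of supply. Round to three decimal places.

%Δq = (2186 − 1934)/[(1934 + 2186)/2] = 252/2060 ≈ 0.1223.
%Δp = (12.4 − 10.02)/[(10.02 + 12.4)/2] = 2.38/11.21 ≈ 0.2123.
Arc elasticity E = %Δq/%Δp ≈ 0.1223/0.2123 ≈ 0.576.
|E| < 1: supply is inelastic over this range.

0.576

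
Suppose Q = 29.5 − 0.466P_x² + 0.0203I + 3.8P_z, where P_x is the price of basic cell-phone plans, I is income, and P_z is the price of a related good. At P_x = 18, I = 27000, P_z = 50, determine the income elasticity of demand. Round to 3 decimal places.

0.889

Substituting, Q = 29.5 − 0.466(18)² + 0.0203(27000) + 3.8(50) = 29.5 − 150.984 + 548.1 + 190 = 616.616.
∂Q/∂I = +0.0203, so E_I = 0.0203·(27000/616.616) ≈ 0.889.
E_I ∈ (0,1): normal good (necessity).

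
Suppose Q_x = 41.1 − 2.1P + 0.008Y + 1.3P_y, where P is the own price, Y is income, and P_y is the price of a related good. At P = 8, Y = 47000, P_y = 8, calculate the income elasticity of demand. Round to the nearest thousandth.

0.916

At the given point, Q_x = 41.1 − 2.1(8) + 0.008(47000) + 1.3(8) = 41.1 − 16.8 + 376 + 10.4 = 410.7.
∂Q_x/∂Y = +0.008, so E_I = 0.008·(47000/410.7) ≈ 0.916.
E_I ∈ (0,1): normal good (necessity).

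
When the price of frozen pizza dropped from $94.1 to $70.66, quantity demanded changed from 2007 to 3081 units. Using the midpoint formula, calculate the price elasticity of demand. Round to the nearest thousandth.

-1.484

%ΔQ = (3081 − 2007)/[(2007 + 3081)/2] = 1074/2544 ≈ 0.4222.
%ΔP = (70.66 − 94.1)/[(94.1 + 70.66)/2] = -23.44/82.38 ≈ -0.2845.
Arc elasticity E = %ΔQ/%ΔP ≈ 0.4222/-0.2845 ≈ -1.484.
|E| > 1: demand is elastic over this range.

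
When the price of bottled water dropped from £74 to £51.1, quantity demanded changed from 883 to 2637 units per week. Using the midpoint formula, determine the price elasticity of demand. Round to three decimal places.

%ΔQ = (2637 − 883)/[(883 + 2637)/2] = 1754/1760 ≈ 0.9966.
%Δp = (51.1 − 74)/[(74 + 51.1)/2] = -22.9/62.55 ≈ -0.3661.
Arc elasticity E = %ΔQ/%Δp ≈ 0.9966/-0.3661 ≈ -2.722.
|E| > 1: demand is elastic over this range.

-2.722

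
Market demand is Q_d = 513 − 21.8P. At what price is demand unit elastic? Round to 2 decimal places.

For linear demand Q_d = a − bP, E = −bP/(a − bP). |E| = 1 ⇒ bP = a − bP ⇒ P = a/(2b).
P = 513/(2·21.8) ≈ 11.77.

11.77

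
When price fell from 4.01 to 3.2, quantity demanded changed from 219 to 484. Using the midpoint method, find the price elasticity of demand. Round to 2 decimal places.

-3.36

%ΔQ = (484 − 219)/[(219 + 484)/2] = 265/351.5 ≈ 0.7539.
%ΔP = (3.2 − 4.01)/[(4.01 + 3.2)/2] = -0.81/3.605 ≈ -0.2247.
Arc elasticity E = %ΔQ/%ΔP ≈ 0.7539/-0.2247 ≈ -3.36.
|E| > 1: demand is elastic over this range.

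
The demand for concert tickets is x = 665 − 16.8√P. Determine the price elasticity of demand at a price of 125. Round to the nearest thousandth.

-0.197

At P = 125, x = 477.1703.
dx/dP = −16.8/(2√P) = −16.8/(2·11.1803).
Point elasticity E = (dx/dP)·(P/x) = -0.7513 × 125/477.1703 ≈ -0.197.
|E| < 1, so demand is inelastic at this price.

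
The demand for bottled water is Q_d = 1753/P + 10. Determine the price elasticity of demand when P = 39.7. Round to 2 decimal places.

At P = 39.7, Q_d = 54.1562.
dQ_d/dP = −1753/P² = −1.1122.
Point elasticity E = (dQ_d/dP)·(P/Q_d) = -1.1122 × 39.7/54.1562 ≈ -0.82.
|E| < 1, so demand is inelastic at this price.

-0.82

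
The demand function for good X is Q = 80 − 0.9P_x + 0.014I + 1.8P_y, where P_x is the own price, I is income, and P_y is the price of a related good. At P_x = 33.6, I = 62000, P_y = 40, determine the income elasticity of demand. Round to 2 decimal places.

0.88

Q = 80 − 0.9(33.6) + 0.014(62000) + 1.8(40) = 80 − 30.24 + 868 + 72 = 989.76.
∂Q/∂I = +0.014, so E_I = 0.014·(62000/989.76) ≈ 0.88.
E_I ∈ (0,1): normal good (necessity).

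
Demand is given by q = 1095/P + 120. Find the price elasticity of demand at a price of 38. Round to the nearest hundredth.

-0.19

At P = 38, q = 148.8158.
dq/dP = −1095/P² = −0.7583.
Point elasticity E = (dq/dP)·(P/q) = -0.7583 × 38/148.8158 ≈ -0.19.
|E| < 1, so demand is inelastic at this price.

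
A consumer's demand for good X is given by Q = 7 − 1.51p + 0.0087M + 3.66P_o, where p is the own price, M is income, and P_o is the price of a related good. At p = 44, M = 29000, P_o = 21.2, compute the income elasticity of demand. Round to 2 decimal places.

First evaluate Q: 7 − 1.51(44) + 0.0087(29000) + 3.66(21.2) = 7 − 66.44 + 252.3 + 77.592 = 270.452.
∂Q/∂M = +0.0087, so E_I = 0.0087·(29000/270.452) ≈ 0.93.
E_I ∈ (0,1): normal good (necessity).

0.93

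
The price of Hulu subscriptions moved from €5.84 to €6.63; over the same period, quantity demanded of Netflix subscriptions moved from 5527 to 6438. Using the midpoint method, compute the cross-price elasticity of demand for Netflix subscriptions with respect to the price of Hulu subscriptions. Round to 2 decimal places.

%ΔQ_x = (6438 − 5527)/[(5527+6438)/2] = 911/5982.5 ≈ 0.1523.
%ΔP_y = (6.63 − 5.84)/[(5.84+6.63)/2] ≈ 0.1267.
E_xy = 0.1523/0.1267 ≈ 1.20.
E_xy > 0, so Netflix subscriptions and Hulu subscriptions are substitutes.

1.20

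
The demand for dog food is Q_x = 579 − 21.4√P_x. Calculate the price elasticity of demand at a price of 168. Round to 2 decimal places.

-0.46

At P_x = 168, Q_x = 301.6243.
dQ_x/dP_x = −21.4/(2√P_x) = −21.4/(2·12.9615).
Point elasticity E = (dQ_x/dP_x)·(P_x/Q_x) = -0.8255 × 168/301.6243 ≈ -0.46.
|E| < 1, so demand is inelastic at this price.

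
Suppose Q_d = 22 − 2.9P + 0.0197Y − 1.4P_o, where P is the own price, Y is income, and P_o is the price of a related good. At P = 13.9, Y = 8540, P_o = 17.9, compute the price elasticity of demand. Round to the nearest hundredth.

Substituting, Q_d = 22 − 2.9(13.9) + 0.0197(8540) − 1.4(17.9) = 22 − 40.31 + 168.238 − 25.06 = 124.868.
∂Q_d/∂P = −2.9, so E_p = (−2.9)·(13.9/124.868) ≈ -0.32.
|E_p| < 1: demand is inelastic.

-0.32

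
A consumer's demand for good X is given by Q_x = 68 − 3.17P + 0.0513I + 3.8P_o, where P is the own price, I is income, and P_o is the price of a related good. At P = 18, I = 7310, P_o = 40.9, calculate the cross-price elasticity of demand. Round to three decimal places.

Substituting, Q_x = 68 − 3.17(18) + 0.0513(7310) + 3.8(40.9) = 68 − 57.06 + 375.003 + 155.42 = 541.363.
∂Q_x/∂P_o = +3.8, so E_xy = 3.8·(40.9/541.363) ≈ 0.287.
E_xy > 0: the goods are substitutes.

0.287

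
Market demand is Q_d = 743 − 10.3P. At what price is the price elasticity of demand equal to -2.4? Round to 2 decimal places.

50.92

Set −bP/(a − bP) = −2.4 ⇒ bP = 2.4(a − bP) ⇒ bP(1+2.4) = 2.4·a.
P = 2.4·743/(10.3·3.4) ≈ 50.92.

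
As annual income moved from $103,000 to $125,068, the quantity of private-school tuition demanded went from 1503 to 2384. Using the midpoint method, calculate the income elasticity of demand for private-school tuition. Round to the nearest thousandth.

%ΔQ = (2384 − 1503)/[(1503+2384)/2] = 881/1943.5 ≈ 0.4533.
%ΔM = (125,068 − 103,000)/[(103,000+125,068)/2] = 22068/114034 ≈ 0.1935.
E_I = %ΔQ/%ΔM ≈ 2.342.
E_I > 1: normal good (luxury).

2.342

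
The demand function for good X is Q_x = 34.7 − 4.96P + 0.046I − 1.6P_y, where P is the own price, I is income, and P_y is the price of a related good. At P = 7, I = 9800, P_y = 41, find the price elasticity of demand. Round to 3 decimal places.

-0.090

Substituting, Q_x = 34.7 − 4.96(7) + 0.046(9800) − 1.6(41) = 34.7 − 34.72 + 450.8 − 65.6 = 385.18.
∂Q_x/∂P = −4.96, so E_p = (−4.96)·(7/385.18) ≈ -0.090.
|E_p| < 1: demand is inelastic.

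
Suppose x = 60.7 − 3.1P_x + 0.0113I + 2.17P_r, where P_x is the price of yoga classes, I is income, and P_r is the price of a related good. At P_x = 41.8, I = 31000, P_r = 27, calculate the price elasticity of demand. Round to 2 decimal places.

-0.38

Substituting, x = 60.7 − 3.1(41.8) + 0.0113(31000) + 2.17(27) = 60.7 − 129.58 + 350.3 + 58.59 = 340.01.
∂x/∂P_x = −3.1, so E_p = (−3.1)·(41.8/340.01) ≈ -0.38.
|E_p| < 1: demand is inelastic.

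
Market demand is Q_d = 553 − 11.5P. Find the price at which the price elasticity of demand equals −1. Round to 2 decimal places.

For linear demand Q_d = a − bP, E = −bP/(a − bP). |E| = 1 ⇒ bP = a − bP ⇒ P = a/(2b).
P = 553/(2·11.5) ≈ 24.04.

24.04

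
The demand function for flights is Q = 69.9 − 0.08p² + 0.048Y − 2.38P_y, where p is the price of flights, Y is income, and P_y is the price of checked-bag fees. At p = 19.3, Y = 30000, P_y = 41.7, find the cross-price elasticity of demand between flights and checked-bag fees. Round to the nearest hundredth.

Q = 69.9 − 0.08(19.3)² + 0.048(30000) − 2.38(41.7) = 69.9 − 29.7992 + 1440 − 99.246 = 1380.8548.
∂Q/∂P_y = −2.38, so E_xy = -2.38·(41.7/1380.8548) ≈ -0.07.
E_xy < 0: the goods are complements.

-0.07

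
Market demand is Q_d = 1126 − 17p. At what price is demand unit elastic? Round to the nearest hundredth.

33.12

For linear demand Q_d = a − bp, E = −bp/(a − bp). |E| = 1 ⇒ bp = a − bp ⇒ p = a/(2b).
p = 1126/(2·17) ≈ 33.12.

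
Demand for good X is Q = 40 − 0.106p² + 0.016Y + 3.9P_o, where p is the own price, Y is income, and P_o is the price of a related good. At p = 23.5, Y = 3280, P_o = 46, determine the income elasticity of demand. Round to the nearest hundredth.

Substituting, Q = 40 − 0.106(23.5)² + 0.016(3280) + 3.9(46) = 40 − 58.5385 + 52.48 + 179.4 = 213.3415.
∂Q/∂Y = +0.016, so E_I = 0.016·(3280/213.3415) ≈ 0.25.
E_I ∈ (0,1): normal good (necessity).

0.25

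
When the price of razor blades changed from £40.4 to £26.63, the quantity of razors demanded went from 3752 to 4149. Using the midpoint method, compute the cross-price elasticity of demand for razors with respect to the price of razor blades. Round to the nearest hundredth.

%ΔQ_x = (4149 − 3752)/[(3752+4149)/2] = 397/3950.5 ≈ 0.1005.
%ΔP_y = (26.63 − 40.4)/[(40.4+26.63)/2] ≈ -0.4109.
E_xy = 0.1005/-0.4109 ≈ -0.24.
E_xy < 0, so razors and razor blades are complements.

-0.24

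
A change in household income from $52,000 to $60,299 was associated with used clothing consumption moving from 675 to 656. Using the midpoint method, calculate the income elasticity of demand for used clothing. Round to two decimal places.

%ΔQ = (656 − 675)/[(675+656)/2] = -19/665.5 ≈ -0.0285.
%ΔI = (60,299 − 52,000)/[(52,000+60,299)/2] = 8299/56149.5 ≈ 0.1478.
E_I = %ΔQ/%ΔI ≈ -0.19.
E_I < 0: inferior good.

-0.19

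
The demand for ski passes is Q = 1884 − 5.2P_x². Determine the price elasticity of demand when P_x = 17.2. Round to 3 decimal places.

-8.902

At P_x = 17.2, Q = 345.632.
dQ/dP_x = −2·5.2·P_x = −178.88.
Point elasticity E = (dQ/dP_x)·(P_x/Q) = -178.88 × 17.2/345.632 ≈ -8.902.
|E| > 1, so demand is elastic at this price.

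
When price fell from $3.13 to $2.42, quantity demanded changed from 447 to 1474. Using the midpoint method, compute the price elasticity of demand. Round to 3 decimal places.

%ΔQ = (1474 − 447)/[(447 + 1474)/2] = 1027/960.5 ≈ 1.0692.
%Δp = (2.42 − 3.13)/[(3.13 + 2.42)/2] = -0.71/2.775 ≈ -0.2559.
Arc elasticity E = %ΔQ/%Δp ≈ 1.0692/-0.2559 ≈ -4.179.
|E| > 1: demand is elastic over this range.

-4.179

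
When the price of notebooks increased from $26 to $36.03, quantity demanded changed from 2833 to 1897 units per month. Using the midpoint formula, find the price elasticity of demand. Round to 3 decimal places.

%ΔQ = (1897 − 2833)/[(2833 + 1897)/2] = -936/2365 ≈ -0.3958.
%Δp = (36.03 − 26)/[(26 + 36.03)/2] = 10.03/31.015 ≈ 0.3234.
Arc elasticity E = %ΔQ/%Δp ≈ -0.3958/0.3234 ≈ -1.224.
|E| > 1: demand is elastic over this range.

-1.224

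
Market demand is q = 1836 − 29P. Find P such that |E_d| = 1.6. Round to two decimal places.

Set −bP/(a − bP) = −1.6 ⇒ bP = 1.6(a − bP) ⇒ bP(1+1.6) = 1.6·a.
P = 1.6·1836/(29·2.6) ≈ 38.96.

38.96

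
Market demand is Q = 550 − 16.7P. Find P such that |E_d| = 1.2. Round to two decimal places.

Set −bP/(a − bP) = −1.2 ⇒ bP = 1.2(a − bP) ⇒ bP(1+1.2) = 1.2·a.
P = 1.2·550/(16.7·2.2) ≈ 17.96.

17.96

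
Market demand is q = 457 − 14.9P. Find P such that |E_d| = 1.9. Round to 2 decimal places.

20.09

Set −bP/(a − bP) = −1.9 ⇒ bP = 1.9(a − bP) ⇒ bP(1+1.9) = 1.9·a.
P = 1.9·457/(14.9·2.9) ≈ 20.09.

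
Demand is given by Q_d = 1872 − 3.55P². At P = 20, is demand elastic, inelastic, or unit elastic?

At P = 20, Q_d = 452.
dQ_d/dP = −2·3.55·P = −142.
Point elasticity E = (dQ_d/dP)·(P/Q_d) = -142 × 20/452 ≈ -6.283.
|E| ≈ 6.283 > 1, so demand is elastic.

elastic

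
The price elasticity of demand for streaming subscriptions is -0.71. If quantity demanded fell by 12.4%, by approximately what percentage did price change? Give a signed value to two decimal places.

%ΔQ ≈ E × %ΔP ⇒ %ΔP = %ΔQ / E = (-12.4%)/(-0.71) ≈ 17.46%.

17.46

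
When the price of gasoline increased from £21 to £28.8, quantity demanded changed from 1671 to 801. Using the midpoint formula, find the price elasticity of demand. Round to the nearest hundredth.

-2.25

%ΔQ = (801 − 1671)/[(1671 + 801)/2] = -870/1236 ≈ -0.7039.
%ΔP = (28.8 − 21)/[(21 + 28.8)/2] = 7.8/24.9 ≈ 0.3133.
Arc elasticity E = %ΔQ/%ΔP ≈ -0.7039/0.3133 ≈ -2.25.
|E| > 1: demand is elastic over this range.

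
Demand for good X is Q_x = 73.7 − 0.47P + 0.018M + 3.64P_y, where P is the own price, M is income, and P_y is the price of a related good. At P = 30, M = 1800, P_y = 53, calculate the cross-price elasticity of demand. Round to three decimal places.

At the given point, Q_x = 73.7 − 0.47(30) + 0.018(1800) + 3.64(53) = 73.7 − 14.1 + 32.4 + 192.92 = 284.92.
∂Q_x/∂P_y = +3.64, so E_xy = 3.64·(53/284.92) ≈ 0.677.
E_xy > 0: the goods are substitutes.

0.677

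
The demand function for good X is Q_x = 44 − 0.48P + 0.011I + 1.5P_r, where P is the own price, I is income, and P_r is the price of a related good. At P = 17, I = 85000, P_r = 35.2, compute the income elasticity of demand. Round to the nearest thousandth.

0.913

Q_x = 44 − 0.48(17) + 0.011(85000) + 1.5(35.2) = 44 − 8.16 + 935 + 52.8 = 1023.64.
∂Q_x/∂I = +0.011, so E_I = 0.011·(85000/1023.64) ≈ 0.913.
E_I ∈ (0,1): normal good (necessity).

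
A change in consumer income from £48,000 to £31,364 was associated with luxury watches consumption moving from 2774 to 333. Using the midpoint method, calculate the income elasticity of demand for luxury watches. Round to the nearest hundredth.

%ΔQ = (333 − 2774)/[(2774+333)/2] = -2441/1553.5 ≈ -1.5713.
%ΔI = (31,364 − 48,000)/[(48,000+31,364)/2] = -16636/39682 ≈ -0.4192.
E_I = %ΔQ/%ΔI ≈ 3.75.
E_I > 1: normal good (luxury).

3.75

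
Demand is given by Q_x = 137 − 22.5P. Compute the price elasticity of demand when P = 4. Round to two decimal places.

At P = 4, Q_x = 47.
dQ_x/dP = −22.5.
Point elasticity E = (dQ_x/dP)·(P/Q_x) = -22.5 × 4/47 ≈ -1.91.
|E| > 1, so demand is elastic at this price.

-1.91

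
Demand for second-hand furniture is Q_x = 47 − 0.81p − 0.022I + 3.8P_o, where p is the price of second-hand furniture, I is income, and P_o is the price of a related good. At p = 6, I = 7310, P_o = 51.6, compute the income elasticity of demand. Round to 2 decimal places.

-2.08

First evaluate Q_x: 47 − 0.81(6) − 0.022(7310) + 3.8(51.6) = 47 − 4.86 − 160.82 + 196.08 = 77.4.
∂Q_x/∂I = −0.022, so E_I = -0.022·(7310/77.4) ≈ -2.08.
E_I < 0: inferior good.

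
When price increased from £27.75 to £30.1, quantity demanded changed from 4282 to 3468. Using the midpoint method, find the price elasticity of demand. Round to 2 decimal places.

%Δq = (3468 − 4282)/[(4282 + 3468)/2] = -814/3875 ≈ -0.2101.
%Δp = (30.1 − 27.75)/[(27.75 + 30.1)/2] = 2.35/28.925 ≈ 0.0812.
Arc elasticity E = %Δq/%Δp ≈ -0.2101/0.0812 ≈ -2.59.
|E| > 1: demand is elastic over this range.

-2.59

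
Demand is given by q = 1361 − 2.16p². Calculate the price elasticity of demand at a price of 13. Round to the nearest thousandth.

-0.733

At p = 13, q = 995.96.
dq/dp = −2·2.16·p = −56.16.
Point elasticity E = (dq/dp)·(p/q) = -56.16 × 13/995.96 ≈ -0.733.
|E| < 1, so demand is inelastic at this price.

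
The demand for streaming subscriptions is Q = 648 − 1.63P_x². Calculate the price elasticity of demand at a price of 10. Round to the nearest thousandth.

-0.672

At P_x = 10, Q = 485.
dQ/dP_x = −2·1.63·P_x = −32.6.
Point elasticity E = (dQ/dP_x)·(P_x/Q) = -32.6 × 10/485 ≈ -0.672.
|E| < 1, so demand is inelastic at this price.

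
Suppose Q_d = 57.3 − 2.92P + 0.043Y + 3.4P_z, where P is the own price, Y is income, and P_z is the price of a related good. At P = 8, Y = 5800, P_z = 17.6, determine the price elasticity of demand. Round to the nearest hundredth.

Substituting, Q_d = 57.3 − 2.92(8) + 0.043(5800) + 3.4(17.6) = 57.3 − 23.36 + 249.4 + 59.84 = 343.18.
∂Q_d/∂P = −2.92, so E_p = (−2.92)·(8/343.18) ≈ -0.07.
|E_p| < 1: demand is inelastic.

-0.07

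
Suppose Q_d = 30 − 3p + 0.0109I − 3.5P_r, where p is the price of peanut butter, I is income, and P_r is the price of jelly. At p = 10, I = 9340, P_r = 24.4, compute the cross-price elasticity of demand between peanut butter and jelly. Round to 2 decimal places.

At the given point, Q_d = 30 − 3(10) + 0.0109(9340) − 3.5(24.4) = 30 − 30 + 101.806 − 85.4 = 16.406.
∂Q_d/∂P_r = −3.5, so E_xy = -3.5·(24.4/16.406) ≈ -5.21.
E_xy < 0: the goods are complements.

-5.21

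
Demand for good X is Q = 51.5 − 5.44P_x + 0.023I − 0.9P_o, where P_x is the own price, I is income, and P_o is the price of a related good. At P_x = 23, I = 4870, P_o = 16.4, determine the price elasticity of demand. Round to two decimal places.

Q = 51.5 − 5.44(23) + 0.023(4870) − 0.9(16.4) = 51.5 − 125.12 + 112.01 − 14.76 = 23.63.
∂Q/∂P_x = −5.44, so E_p = (−5.44)·(23/23.63) ≈ -5.29.
|E_p| > 1: demand is elastic.

-5.29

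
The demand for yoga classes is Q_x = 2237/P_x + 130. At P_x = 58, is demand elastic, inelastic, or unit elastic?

At P_x = 58, Q_x = 168.569.
dQ_x/dP_x = −2237/P_x² = −0.665.
Point elasticity E = (dQ_x/dP_x)·(P_x/Q_x) = -0.665 × 58/168.569 ≈ -0.229.
|E| ≈ 0.229 < 1, so demand is inelastic.

inelastic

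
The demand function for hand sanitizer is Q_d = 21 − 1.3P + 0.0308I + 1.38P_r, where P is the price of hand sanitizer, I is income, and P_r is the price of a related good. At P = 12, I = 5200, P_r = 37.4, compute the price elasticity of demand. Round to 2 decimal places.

-0.07

At the given point, Q_d = 21 − 1.3(12) + 0.0308(5200) + 1.38(37.4) = 21 − 15.6 + 160.16 + 51.612 = 217.172.
∂Q_d/∂P = −1.3, so E_p = (−1.3)·(12/217.172) ≈ -0.07.
|E_p| < 1: demand is inelastic.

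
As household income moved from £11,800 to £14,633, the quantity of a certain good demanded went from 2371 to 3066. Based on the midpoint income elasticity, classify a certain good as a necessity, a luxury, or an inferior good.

%ΔQ = (3066 − 2371)/[(2371+3066)/2] = 695/2718.5 ≈ 0.2557.
%ΔM = (14,633 − 11,800)/[(11,800+14,633)/2] = 2833/13216.5 ≈ 0.2144.
E_I = %ΔQ/%ΔM ≈ 1.193.
E_I > 1: normal good (luxury).

luxury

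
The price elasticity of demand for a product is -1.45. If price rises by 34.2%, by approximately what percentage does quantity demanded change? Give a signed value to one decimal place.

%ΔQ ≈ E × %ΔP = (-1.45) × (34.2%) ≈ -49.6%.

-49.6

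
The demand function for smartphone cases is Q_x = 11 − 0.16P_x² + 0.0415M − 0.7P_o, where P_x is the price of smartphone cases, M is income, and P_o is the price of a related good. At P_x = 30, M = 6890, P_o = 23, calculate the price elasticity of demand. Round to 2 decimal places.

-2.10

Evaluating quantity at (P_x, M, P_o) gives Q_x = 11 − 0.16(30)² + 0.0415(6890) − 0.7(23) = 11 − 144 + 285.935 − 16.1 = 136.835.
∂Q_x/∂P_x = −2·0.16·P_x = -9.6, so E_p = -9.6·(30/136.835) ≈ -2.10.
|E_p| > 1: demand is elastic.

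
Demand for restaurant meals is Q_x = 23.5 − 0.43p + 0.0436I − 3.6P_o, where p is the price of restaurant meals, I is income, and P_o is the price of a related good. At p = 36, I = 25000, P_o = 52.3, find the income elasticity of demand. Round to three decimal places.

1.198

Q_x = 23.5 − 0.43(36) + 0.0436(25000) − 3.6(52.3) = 23.5 − 15.48 + 1090 − 188.28 = 909.74.
∂Q_x/∂I = +0.0436, so E_I = 0.0436·(25000/909.74) ≈ 1.198.
E_I > 1: normal good (luxury).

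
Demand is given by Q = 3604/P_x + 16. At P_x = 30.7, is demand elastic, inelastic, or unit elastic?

inelastic

At P_x = 30.7, Q = 133.3941.
dQ/dP_x = −3604/P_x² = −3.8239.
Point elasticity E = (dQ/dP_x)·(P_x/Q) = -3.8239 × 30.7/133.3941 ≈ -0.880.
|E| ≈ 0.880 < 1, so demand is inelastic.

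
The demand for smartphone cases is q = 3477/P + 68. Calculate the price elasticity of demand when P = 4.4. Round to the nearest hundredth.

At P = 4.4, q = 858.2273.
dq/dP = −3477/P² = −179.5971.
Point elasticity E = (dq/dP)·(P/q) = -179.5971 × 4.4/858.2273 ≈ -0.92.
|E| < 1, so demand is inelastic at this price.

-0.92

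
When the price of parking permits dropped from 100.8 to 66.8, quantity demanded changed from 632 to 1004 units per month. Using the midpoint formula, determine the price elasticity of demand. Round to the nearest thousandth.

-1.121

%ΔQ = (1004 − 632)/[(632 + 1004)/2] = 372/818 ≈ 0.4548.
%ΔP = (66.8 − 100.8)/[(100.8 + 66.8)/2] = -34/83.8 ≈ -0.4057.
Arc elasticity E = %ΔQ/%ΔP ≈ 0.4548/-0.4057 ≈ -1.121.
|E| > 1: demand is elastic over this range.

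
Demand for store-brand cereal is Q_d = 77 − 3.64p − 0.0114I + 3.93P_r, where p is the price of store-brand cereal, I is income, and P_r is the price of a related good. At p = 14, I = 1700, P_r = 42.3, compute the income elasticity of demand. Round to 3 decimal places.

-0.112

First evaluate Q_d: 77 − 3.64(14) − 0.0114(1700) + 3.93(42.3) = 77 − 50.96 − 19.38 + 166.239 = 172.899.
∂Q_d/∂I = −0.0114, so E_I = -0.0114·(1700/172.899) ≈ -0.112.
E_I < 0: inferior good.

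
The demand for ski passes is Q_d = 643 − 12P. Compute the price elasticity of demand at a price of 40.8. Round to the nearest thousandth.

At P = 40.8, Q_d = 153.4.
dQ_d/dP = −12.
Point elasticity E = (dQ_d/dP)·(P/Q_d) = -12 × 40.8/153.4 ≈ -3.192.
|E| > 1, so demand is elastic at this price.

-3.192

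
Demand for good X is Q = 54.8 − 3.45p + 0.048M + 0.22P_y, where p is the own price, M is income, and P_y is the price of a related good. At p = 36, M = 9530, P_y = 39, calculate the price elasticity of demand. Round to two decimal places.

Substituting, Q = 54.8 − 3.45(36) + 0.048(9530) + 0.22(39) = 54.8 − 124.2 + 457.44 + 8.58 = 396.62.
∂Q/∂p = −3.45, so E_p = (−3.45)·(36/396.62) ≈ -0.31.
|E_p| < 1: demand is inelastic.

-0.31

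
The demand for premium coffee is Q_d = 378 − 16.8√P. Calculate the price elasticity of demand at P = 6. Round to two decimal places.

-0.06

At P = 6, Q_d = 336.8486.
dQ_d/dP = −16.8/(2√P) = −16.8/(2·2.4495).
Point elasticity E = (dQ_d/dP)·(P/Q_d) = -3.4293 × 6/336.8486 ≈ -0.06.
|E| < 1, so demand is inelastic at this price.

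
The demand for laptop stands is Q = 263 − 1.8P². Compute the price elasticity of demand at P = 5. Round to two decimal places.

At P = 5, Q = 218.
dQ/dP = −2·1.8·P = −18.
Point elasticity E = (dQ/dP)·(P/Q) = -18 × 5/218 ≈ -0.41.
|E| < 1, so demand is inelastic at this price.

-0.41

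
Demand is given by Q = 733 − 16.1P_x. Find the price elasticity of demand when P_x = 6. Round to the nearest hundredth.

-0.15

At P_x = 6, Q = 636.4.
dQ/dP_x = −16.1.
Point elasticity E = (dQ/dP_x)·(P_x/Q) = -16.1 × 6/636.4 ≈ -0.15.
|E| < 1, so demand is inelastic at this price.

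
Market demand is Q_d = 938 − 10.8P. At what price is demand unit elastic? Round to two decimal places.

43.43

For linear demand Q_d = a − bP, E = −bP/(a − bP). |E| = 1 ⇒ bP = a − bP ⇒ P = a/(2b).
P = 938/(2·10.8) ≈ 43.43.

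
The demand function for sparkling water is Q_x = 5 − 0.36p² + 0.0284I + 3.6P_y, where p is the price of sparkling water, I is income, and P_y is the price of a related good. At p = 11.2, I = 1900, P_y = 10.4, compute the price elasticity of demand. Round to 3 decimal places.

-1.763

Substituting, Q_x = 5 − 0.36(11.2)² + 0.0284(1900) + 3.6(10.4) = 5 − 45.1584 + 53.96 + 37.44 = 51.2416.
∂Q_x/∂p = −2·0.36·p = -8.064, so E_p = -8.064·(11.2/51.2416) ≈ -1.763.
|E_p| > 1: demand is elastic.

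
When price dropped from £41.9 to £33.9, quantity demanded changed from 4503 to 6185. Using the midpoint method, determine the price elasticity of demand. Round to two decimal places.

-1.49

%ΔQ = (6185 − 4503)/[(4503 + 6185)/2] = 1682/5344 ≈ 0.3147.
%Δp = (33.9 − 41.9)/[(41.9 + 33.9)/2] = -8/37.9 ≈ -0.2111.
Arc elasticity E = %ΔQ/%Δp ≈ 0.3147/-0.2111 ≈ -1.49.
|E| > 1: demand is elastic over this range.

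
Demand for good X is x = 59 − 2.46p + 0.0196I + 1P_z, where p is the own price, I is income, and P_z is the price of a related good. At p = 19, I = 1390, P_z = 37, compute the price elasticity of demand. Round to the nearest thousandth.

At the given point, x = 59 − 2.46(19) + 0.0196(1390) + 1(37) = 59 − 46.74 + 27.244 + 37 = 76.504.
∂x/∂p = −2.46, so E_p = (−2.46)·(19/76.504) ≈ -0.611.
|E_p| < 1: demand is inelastic.

-0.611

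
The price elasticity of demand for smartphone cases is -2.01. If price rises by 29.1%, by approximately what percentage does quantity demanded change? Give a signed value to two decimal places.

-58.49

%ΔQ ≈ E × %ΔP = (-2.01) × (29.1%) ≈ -58.49%.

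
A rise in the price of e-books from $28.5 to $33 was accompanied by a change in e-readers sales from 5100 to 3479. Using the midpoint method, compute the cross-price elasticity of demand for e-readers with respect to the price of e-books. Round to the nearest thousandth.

-2.582

%ΔQ_x = (3479 − 5100)/[(5100+3479)/2] = -1621/4289.5 ≈ -0.3779.
%ΔP_y = (33 − 28.5)/[(28.5+33)/2] ≈ 0.1463.
E_xy = -0.3779/0.1463 ≈ -2.582.
E_xy < 0, so e-readers and e-books are complements.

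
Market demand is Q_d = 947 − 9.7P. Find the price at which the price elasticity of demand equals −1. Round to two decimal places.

For linear demand Q_d = a − bP, E = −bP/(a − bP). |E| = 1 ⇒ bP = a − bP ⇒ P = a/(2b).
P = 947/(2·9.7) ≈ 48.81.

48.81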